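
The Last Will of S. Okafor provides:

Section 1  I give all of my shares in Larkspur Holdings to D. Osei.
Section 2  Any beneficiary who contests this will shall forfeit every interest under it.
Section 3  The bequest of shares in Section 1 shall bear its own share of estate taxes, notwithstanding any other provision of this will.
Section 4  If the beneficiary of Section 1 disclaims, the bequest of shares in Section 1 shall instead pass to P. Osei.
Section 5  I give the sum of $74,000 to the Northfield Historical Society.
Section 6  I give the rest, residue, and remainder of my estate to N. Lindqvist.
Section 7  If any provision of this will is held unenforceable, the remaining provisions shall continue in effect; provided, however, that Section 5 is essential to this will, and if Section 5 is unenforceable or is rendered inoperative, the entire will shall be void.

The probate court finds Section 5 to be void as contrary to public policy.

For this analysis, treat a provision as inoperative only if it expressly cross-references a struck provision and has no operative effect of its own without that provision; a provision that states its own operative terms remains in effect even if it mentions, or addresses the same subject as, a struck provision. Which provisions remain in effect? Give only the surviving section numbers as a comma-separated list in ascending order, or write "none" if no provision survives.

none

Section 5 is struck. Nothing else in the will is defined by reference to Section 5. Section 7 makes Section 5 an essential term, and Section 5 is the provision held invalid; under Section 7, the entire will is therefore void. No provision of the will survives.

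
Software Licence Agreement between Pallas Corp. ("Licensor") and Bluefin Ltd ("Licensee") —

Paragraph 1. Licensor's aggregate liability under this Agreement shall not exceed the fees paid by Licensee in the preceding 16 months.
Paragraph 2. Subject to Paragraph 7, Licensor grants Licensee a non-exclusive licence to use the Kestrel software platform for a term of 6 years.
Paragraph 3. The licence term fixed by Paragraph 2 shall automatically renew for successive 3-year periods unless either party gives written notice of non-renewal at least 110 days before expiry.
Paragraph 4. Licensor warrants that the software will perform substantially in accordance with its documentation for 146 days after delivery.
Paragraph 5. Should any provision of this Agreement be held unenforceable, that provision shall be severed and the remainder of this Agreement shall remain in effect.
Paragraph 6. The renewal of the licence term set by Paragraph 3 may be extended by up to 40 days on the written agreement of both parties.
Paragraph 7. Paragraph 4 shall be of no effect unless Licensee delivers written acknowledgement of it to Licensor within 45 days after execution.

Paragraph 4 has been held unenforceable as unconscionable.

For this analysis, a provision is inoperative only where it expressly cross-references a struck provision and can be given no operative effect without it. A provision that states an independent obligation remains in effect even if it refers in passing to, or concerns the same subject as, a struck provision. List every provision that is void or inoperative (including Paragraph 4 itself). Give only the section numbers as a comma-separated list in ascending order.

4, 7

Paragraph 4 is struck. Paragraph 7 operates only by reference to Paragraph 4, so it falls with Paragraph 4. Paragraph 2 mentions Paragraph 7 but its own obligation stands independently of Paragraph 7, so Paragraph 2 is not affected. Paragraph 5 is a severability clause and preserves every provision that can still be given independent effect. The provisions still in force are Paragraph 1, Paragraph 2, Paragraph 3, Paragraph 5, and Paragraph 6.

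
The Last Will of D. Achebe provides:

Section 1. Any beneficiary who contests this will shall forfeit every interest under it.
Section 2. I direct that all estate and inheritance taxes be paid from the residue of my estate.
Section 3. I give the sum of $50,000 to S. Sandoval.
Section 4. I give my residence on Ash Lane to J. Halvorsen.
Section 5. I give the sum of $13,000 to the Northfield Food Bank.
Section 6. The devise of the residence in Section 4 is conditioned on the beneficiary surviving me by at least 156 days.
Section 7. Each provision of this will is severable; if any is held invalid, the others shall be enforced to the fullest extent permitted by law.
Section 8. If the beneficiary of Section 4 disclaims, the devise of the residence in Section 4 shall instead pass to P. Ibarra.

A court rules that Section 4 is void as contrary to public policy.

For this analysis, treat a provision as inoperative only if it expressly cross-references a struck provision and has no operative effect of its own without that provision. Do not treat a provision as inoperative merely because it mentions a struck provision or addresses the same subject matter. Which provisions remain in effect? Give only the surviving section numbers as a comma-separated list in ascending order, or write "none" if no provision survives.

Section 4 is struck. The only function of Section 6 is the survivorship condition on Section 4, so it cannot stand once Section 4 is removed. Section 8 operates only by reference to Section 4, so it falls with Section 4. Section 7 is a severability clause and preserves every provision that can still be given independent effect. The provisions still in force are Section 1, Section 2, Section 3, Section 5, and Section 7.

1, 2, 3, 5, 7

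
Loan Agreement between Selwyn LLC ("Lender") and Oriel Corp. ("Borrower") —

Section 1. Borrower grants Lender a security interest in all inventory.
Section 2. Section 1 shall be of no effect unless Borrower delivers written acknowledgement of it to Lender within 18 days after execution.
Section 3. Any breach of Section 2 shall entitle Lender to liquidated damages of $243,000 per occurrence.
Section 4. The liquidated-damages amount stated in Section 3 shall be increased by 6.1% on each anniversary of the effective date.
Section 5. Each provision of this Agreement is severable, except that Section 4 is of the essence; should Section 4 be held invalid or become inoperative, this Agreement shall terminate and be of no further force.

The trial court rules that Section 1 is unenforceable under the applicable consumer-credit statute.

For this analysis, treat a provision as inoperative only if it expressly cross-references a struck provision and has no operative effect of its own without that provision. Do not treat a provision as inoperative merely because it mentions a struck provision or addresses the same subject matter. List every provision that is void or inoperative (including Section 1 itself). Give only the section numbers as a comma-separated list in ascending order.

1, 2, 3, 4, 5

Section 1 is struck. Section 2 operates only by reference to Section 1, so it falls with Section 1. Section 3 does nothing except set the liquidated-damages amount by reference to Section 2; with Section 2 gone it has no independent effect and is inoperative. Section 4 has no operative effect of its own apart from Section 3 and is therefore inoperative. Section 5 makes Section 4 an essential term, and Section 4 has been rendered inoperative by the cascade; under Section 5, the entire Agreement is therefore void. No provision of the Agreement survives.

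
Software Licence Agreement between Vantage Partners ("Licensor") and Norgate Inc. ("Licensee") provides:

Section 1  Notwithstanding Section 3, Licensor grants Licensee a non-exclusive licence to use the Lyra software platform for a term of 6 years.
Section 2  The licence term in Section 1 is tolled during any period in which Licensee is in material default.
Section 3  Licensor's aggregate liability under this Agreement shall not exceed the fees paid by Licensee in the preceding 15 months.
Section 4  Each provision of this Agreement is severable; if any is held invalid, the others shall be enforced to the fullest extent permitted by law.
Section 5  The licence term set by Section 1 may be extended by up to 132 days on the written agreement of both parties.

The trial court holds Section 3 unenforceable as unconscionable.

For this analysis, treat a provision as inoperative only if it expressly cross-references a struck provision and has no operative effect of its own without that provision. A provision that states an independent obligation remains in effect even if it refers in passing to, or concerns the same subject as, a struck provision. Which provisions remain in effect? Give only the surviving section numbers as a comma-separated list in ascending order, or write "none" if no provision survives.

Section 3 is struck. Section 1 mentions Section 3 but its own obligation stands independently of Section 3, so Section 1 is not affected. No other provision's operative terms depend on Section 3. Under the severability clause in Section 4, the remaining provisions continue in force. That leaves Section 1, Section 2, Section 4, and Section 5 in effect.

1, 2, 4, 5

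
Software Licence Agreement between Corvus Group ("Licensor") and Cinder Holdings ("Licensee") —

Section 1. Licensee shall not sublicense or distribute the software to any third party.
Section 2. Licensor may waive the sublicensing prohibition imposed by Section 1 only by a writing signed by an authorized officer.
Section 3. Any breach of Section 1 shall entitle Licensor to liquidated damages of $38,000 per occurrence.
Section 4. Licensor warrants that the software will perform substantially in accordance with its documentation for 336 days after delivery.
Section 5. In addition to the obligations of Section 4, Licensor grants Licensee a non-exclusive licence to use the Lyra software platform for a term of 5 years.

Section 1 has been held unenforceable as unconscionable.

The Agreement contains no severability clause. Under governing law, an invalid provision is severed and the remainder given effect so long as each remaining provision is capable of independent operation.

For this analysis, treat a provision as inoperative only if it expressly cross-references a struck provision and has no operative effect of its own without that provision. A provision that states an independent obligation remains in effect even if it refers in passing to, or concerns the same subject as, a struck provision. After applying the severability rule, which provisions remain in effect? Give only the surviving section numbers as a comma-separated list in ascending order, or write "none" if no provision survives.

4, 5

Section 1 is struck. Section 2 merely fixes the waiver condition for Section 1; with Section 1 gone it has nothing to operate on and falls away. Section 3 operates only by reference to Section 1, so it falls with Section 1. Under the stated default rule, only provisions that cannot operate independently fall away; the rest are enforced. The provisions still in force are Section 4 and Section 5.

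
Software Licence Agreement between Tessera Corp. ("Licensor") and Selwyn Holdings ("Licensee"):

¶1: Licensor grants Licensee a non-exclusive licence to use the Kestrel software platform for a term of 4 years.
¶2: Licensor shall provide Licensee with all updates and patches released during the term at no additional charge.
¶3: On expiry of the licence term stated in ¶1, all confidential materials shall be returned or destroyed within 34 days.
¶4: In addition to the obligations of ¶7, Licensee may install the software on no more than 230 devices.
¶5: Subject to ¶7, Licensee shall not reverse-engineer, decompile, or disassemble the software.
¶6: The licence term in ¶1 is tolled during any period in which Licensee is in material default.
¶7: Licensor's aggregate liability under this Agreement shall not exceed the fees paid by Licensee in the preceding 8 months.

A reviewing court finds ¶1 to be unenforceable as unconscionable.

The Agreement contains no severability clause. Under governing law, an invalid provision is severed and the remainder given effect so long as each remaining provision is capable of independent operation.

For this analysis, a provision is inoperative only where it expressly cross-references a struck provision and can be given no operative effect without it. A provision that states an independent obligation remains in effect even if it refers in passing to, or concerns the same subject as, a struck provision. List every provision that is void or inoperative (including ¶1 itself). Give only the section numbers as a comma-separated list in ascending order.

¶1 is struck. ¶3 operates only by reference to ¶1, so it falls with ¶1. ¶6 has no operative effect of its own apart from ¶1 and is therefore inoperative. With no severability clause, the stated default rule severs what cannot stand and enforces each remaining provision that can operate on its own. The provisions still in force are ¶2, ¶4, ¶5, and ¶7.

1, 3, 6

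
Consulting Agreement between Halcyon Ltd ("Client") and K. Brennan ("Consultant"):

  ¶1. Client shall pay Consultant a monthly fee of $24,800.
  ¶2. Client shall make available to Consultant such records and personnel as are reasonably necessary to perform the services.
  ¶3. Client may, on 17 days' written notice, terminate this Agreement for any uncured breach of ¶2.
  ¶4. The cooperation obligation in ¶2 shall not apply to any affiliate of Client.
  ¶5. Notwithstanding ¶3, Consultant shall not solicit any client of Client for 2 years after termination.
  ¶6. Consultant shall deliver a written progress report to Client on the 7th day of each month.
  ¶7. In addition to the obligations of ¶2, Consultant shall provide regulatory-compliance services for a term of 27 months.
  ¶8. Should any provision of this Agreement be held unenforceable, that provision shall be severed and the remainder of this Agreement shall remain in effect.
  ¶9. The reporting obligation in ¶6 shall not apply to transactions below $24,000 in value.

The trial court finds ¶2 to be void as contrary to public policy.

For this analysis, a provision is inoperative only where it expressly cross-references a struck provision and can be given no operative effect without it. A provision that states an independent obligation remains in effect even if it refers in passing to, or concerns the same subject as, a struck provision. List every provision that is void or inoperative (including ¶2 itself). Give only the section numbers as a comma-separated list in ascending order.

¶2 is struck. ¶3 has no operative effect of its own apart from ¶2 and is therefore inoperative. ¶4 has no operative effect of its own apart from ¶2 and is therefore inoperative. Although ¶5 refers to ¶3, its operative terms do not depend on ¶3, so it remains in effect. Although ¶7 refers to ¶2, its operative terms do not depend on ¶2, so it remains in effect. Under the severability clause in ¶8, the remaining provisions continue in force. ¶1, ¶5, ¶6, ¶7, ¶8, and ¶9 remain in effect.

2, 3, 4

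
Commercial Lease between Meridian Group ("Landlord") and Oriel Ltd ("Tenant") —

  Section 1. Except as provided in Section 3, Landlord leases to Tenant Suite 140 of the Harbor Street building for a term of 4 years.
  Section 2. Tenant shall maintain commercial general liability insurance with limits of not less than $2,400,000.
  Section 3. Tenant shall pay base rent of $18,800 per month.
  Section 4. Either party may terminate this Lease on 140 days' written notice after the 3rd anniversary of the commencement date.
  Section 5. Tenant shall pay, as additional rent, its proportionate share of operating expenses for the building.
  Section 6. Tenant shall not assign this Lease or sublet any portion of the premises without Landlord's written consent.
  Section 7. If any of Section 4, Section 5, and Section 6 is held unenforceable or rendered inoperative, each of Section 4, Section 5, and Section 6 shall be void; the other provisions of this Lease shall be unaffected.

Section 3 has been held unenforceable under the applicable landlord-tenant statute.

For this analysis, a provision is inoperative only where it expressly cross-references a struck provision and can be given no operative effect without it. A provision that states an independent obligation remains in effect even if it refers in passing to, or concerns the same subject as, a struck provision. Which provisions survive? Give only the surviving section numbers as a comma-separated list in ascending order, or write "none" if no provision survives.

Section 3 is struck. Although Section 1 refers to Section 3, its operative terms do not depend on Section 3, so it remains in effect. No other provision's operative terms depend on Section 3. Section 7 ties Section 4, Section 5, and Section 6 together, but none of those is affected here; the remaining provisions continue in force under Section 7. The provisions still in force are Section 1, Section 2, Section 4, Section 5, Section 6, and Section 7.

1, 2, 4, 5, 6, 7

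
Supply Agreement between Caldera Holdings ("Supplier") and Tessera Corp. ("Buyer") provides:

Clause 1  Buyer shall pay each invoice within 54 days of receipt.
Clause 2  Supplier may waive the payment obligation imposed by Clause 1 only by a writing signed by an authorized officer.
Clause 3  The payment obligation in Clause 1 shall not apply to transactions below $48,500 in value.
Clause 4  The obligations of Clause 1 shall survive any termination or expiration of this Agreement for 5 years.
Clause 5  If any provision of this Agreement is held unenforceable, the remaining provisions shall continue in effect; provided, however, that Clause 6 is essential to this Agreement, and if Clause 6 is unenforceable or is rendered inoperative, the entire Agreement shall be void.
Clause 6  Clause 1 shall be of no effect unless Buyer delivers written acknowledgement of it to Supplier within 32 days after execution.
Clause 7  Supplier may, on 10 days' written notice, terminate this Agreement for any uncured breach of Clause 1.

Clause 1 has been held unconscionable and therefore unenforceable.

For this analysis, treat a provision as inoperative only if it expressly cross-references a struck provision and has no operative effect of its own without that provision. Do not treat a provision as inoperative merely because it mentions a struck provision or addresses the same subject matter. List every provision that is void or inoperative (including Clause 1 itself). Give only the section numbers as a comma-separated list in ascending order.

Clause 1 is struck. Clause 2 operates only by reference to Clause 1, so it falls with Clause 1. Clause 3 has no operative effect of its own apart from Clause 1 and is therefore inoperative. Clause 4 merely fixes the survival period for Clause 1; with Clause 1 gone it has nothing to operate on and falls away. Clause 6 has no operative effect of its own apart from Clause 1 and is therefore inoperative. Clause 7 has no operative effect of its own apart from Clause 1 and is therefore inoperative. Clause 5 makes Clause 6 an essential term, and Clause 6 has been rendered inoperative by the cascade; under Clause 5, the entire Agreement is therefore void. No provision of the Agreement survives.

1, 2, 3, 4, 5, 6, 7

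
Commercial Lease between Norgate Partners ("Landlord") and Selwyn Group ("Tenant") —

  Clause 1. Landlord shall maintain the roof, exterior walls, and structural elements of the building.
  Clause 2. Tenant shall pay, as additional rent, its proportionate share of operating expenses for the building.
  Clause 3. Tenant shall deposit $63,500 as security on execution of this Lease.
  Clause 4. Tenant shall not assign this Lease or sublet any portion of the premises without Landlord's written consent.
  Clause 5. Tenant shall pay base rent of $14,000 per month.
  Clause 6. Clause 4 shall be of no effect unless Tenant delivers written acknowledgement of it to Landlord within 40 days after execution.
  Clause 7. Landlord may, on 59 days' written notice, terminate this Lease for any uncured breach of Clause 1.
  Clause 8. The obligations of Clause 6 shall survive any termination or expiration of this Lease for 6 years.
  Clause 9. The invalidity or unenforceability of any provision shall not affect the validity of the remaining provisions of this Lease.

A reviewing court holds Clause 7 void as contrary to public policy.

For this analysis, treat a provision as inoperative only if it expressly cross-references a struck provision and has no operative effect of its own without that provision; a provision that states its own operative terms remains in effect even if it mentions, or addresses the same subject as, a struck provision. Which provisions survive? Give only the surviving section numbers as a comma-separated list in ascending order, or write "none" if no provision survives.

1, 2, 3, 4, 5, 6, 8, 9

Clause 7 is struck. Nothing else in the Lease is defined by reference to Clause 7. Clause 9 is a severability clause and preserves every provision that can still be given independent effect. That leaves Clause 1, Clause 2, Clause 3, Clause 4, Clause 5, Clause 6, Clause 8, and Clause 9 in effect.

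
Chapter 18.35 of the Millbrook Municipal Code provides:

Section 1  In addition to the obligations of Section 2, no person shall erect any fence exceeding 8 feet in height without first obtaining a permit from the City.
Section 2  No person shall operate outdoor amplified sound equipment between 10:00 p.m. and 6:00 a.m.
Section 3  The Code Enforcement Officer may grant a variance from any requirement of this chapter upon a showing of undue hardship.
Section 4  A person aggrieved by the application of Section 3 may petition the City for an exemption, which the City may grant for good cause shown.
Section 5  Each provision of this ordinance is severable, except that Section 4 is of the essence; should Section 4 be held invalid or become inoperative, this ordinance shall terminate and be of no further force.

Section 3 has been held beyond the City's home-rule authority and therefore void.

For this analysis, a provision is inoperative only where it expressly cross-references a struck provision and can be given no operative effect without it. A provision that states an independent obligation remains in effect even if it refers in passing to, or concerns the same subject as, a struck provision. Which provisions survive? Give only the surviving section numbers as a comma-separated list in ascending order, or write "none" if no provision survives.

none

Section 3 is struck. The only function of Section 4 is the exemption procedure for Section 3, so it cannot stand once Section 3 is removed. Section 5 makes Section 4 an essential term, and Section 4 has been rendered inoperative by the cascade; under Section 5, the entire ordinance is therefore void. No provision of the ordinance survives.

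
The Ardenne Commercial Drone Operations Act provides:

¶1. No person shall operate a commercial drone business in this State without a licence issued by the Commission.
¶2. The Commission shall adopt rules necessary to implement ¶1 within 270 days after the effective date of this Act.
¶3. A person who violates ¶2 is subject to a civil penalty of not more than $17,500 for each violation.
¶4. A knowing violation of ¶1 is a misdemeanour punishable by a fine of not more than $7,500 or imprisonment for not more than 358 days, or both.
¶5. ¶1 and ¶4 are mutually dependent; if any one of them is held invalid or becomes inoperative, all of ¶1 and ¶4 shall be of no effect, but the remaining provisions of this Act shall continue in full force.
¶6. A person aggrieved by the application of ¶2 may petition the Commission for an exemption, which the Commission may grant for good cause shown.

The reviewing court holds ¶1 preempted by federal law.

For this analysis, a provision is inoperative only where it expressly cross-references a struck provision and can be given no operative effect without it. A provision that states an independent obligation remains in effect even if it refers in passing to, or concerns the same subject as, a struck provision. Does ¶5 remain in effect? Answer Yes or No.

Yes

¶1 is struck. ¶2 operates only by reference to ¶1, so it falls with ¶1. ¶4 merely fixes the criminal penalty for violating ¶1; with ¶1 gone it has nothing to operate on and falls away. ¶3 merely fixes the civil penalty for violating ¶2; with ¶2 gone it has nothing to operate on and falls away. The only function of ¶6 is the exemption procedure for ¶2, so it cannot stand once ¶2 is removed. ¶5 declares ¶1 and ¶4 mutually dependent; since one of them has fallen, all of them are of no effect. The remainder continues in force under ¶5. Only ¶5 remains in effect. ¶5 is among the surviving provisions, so the answer is yes.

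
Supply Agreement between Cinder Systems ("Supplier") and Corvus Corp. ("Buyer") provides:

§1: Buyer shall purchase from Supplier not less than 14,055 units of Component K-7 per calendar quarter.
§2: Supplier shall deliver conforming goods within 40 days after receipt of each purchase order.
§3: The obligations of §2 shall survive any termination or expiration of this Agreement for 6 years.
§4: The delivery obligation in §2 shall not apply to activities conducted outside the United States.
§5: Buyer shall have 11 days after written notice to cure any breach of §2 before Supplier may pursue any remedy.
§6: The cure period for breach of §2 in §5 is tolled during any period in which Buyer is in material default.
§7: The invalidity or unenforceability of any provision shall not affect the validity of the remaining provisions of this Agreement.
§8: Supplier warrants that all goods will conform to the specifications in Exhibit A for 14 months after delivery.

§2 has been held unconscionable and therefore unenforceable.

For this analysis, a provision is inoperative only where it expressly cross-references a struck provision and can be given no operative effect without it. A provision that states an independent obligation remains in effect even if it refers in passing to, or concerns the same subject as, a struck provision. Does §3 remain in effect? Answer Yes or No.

No

§2 is struck. §3 operates only by reference to §2, so it falls with §2. §4 does nothing except set the carve-out from the delivery obligation by reference to §2; with §2 gone it has no independent effect and is inoperative. The only function of §5 is the cure period for breach of §2, so it cannot stand once §2 is removed. §6 operates only by reference to §5, so it falls with §5. §7 is a severability clause and preserves every provision that can still be given independent effect. That leaves §1, §7, and §8 in effect. §3 is among the inoperative provisions, so the answer is no.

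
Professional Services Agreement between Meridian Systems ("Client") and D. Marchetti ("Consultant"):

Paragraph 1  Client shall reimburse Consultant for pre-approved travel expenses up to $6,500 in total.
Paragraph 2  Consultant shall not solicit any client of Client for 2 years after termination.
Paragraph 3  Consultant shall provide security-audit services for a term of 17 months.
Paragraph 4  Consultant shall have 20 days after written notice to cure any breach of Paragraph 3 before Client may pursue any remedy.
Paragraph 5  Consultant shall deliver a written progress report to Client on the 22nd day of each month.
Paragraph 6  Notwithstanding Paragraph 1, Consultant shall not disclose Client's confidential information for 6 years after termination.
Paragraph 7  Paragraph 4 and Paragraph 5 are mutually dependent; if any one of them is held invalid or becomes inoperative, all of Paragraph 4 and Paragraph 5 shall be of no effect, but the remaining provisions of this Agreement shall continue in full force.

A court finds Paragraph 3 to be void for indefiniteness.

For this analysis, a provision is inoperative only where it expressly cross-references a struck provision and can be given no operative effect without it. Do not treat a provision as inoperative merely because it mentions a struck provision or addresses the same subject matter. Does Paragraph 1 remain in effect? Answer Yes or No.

Paragraph 3 is struck. Paragraph 4 merely fixes the cure period for breach of Paragraph 3; with Paragraph 3 gone it has nothing to operate on and falls away. Paragraph 7 declares Paragraph 4 and Paragraph 5 mutually dependent; since one of them has fallen, all of them are of no effect. That brings down Paragraph 5 as well. The remainder continues in force under Paragraph 7. The provisions still in force are Paragraph 1, Paragraph 2, Paragraph 6, and Paragraph 7. Paragraph 1 is among the surviving provisions, so the answer is yes.

Yes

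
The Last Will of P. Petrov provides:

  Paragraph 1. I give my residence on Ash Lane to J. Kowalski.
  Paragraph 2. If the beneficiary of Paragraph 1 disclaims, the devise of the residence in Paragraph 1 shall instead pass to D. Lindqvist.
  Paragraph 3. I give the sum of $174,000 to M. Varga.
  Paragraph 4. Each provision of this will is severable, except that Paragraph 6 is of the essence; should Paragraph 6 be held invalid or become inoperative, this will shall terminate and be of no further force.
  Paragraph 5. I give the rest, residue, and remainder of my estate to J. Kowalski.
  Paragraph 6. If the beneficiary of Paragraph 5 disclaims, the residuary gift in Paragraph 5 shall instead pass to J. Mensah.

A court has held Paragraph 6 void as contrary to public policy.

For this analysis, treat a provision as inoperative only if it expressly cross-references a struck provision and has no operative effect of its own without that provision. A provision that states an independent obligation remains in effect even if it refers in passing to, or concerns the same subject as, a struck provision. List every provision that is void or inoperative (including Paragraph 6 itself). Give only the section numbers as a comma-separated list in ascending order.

Paragraph 6 is struck. No other provision's operative terms depend on Paragraph 6. Paragraph 4 makes Paragraph 6 an essential term, and Paragraph 6 is the provision held invalid; under Paragraph 4, the entire will is therefore void. No provision of the will survives.

1, 2, 3, 4, 5, 6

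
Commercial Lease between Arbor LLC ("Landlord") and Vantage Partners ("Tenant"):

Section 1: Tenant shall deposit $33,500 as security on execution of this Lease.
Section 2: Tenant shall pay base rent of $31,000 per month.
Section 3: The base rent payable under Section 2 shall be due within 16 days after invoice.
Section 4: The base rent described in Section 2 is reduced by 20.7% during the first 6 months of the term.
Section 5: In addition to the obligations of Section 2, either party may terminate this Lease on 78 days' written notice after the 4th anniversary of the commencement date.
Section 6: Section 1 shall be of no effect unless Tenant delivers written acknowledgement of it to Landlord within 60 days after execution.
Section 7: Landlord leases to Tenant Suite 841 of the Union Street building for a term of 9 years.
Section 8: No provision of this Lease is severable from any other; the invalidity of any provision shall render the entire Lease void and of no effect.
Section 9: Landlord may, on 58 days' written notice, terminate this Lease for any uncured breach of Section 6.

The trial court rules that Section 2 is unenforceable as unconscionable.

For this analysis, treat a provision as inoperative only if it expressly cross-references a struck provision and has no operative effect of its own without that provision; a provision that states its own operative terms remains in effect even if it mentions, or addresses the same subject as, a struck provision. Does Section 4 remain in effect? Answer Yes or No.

Section 2 is struck. Section 3 does nothing except set the payment deadline for the base rent by reference to Section 2; with Section 2 gone it has no independent effect and is inoperative. Section 4 operates only by reference to Section 2, so it falls with Section 2. Section 8 provides that the Lease is not severable, so the invalidity of any one provision voids the entire Lease. No provision of the Lease survives. Section 4 is among the inoperative provisions, so the answer is no.

No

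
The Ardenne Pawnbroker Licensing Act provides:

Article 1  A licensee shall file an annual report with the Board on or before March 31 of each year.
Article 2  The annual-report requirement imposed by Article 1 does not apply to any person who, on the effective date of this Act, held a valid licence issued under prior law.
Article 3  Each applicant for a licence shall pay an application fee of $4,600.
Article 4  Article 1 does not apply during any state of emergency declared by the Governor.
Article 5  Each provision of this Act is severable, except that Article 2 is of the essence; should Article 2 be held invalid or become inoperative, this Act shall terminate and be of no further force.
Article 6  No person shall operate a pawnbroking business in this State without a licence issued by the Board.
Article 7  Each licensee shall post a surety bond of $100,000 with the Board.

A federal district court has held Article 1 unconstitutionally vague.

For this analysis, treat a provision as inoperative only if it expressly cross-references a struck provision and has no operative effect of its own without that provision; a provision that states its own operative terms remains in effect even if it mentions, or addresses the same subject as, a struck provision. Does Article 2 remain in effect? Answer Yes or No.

No

Article 1 is struck. The only function of Article 2 is the grandfather exemption from Article 1, so it cannot stand once Article 1 is removed. The only function of Article 4 is the emergency suspension of Article 1, so it cannot stand once Article 1 is removed. Article 5 makes Article 2 an essential term, and Article 2 has been rendered inoperative by the cascade; under Article 5, the entire Act is therefore void. No provision of the Act survives. Article 2 is among the inoperative provisions, so the answer is no.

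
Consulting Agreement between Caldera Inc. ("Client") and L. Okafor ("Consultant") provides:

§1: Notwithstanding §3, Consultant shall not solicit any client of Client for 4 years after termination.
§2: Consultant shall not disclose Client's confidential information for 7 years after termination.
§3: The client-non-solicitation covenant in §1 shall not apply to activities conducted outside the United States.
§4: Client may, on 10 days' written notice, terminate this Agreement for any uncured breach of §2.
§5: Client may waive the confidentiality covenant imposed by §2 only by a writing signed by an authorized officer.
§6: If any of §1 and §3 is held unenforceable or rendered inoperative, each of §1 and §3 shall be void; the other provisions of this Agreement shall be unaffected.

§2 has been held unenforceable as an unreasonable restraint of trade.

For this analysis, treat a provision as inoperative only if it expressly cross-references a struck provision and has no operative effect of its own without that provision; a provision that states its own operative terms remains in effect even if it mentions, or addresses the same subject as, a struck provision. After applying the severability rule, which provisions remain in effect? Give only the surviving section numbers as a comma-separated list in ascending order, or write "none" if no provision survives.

1, 3, 6

§2 is struck. §4 merely fixes the termination right for breach of §2; with §2 gone it has nothing to operate on and falls away. §5 has no operative effect of its own apart from §2 and is therefore inoperative. §6 ties §1 and §3 together, but none of those is affected here; the remaining provisions continue in force under §6. §1, §3, and §6 remain in effect.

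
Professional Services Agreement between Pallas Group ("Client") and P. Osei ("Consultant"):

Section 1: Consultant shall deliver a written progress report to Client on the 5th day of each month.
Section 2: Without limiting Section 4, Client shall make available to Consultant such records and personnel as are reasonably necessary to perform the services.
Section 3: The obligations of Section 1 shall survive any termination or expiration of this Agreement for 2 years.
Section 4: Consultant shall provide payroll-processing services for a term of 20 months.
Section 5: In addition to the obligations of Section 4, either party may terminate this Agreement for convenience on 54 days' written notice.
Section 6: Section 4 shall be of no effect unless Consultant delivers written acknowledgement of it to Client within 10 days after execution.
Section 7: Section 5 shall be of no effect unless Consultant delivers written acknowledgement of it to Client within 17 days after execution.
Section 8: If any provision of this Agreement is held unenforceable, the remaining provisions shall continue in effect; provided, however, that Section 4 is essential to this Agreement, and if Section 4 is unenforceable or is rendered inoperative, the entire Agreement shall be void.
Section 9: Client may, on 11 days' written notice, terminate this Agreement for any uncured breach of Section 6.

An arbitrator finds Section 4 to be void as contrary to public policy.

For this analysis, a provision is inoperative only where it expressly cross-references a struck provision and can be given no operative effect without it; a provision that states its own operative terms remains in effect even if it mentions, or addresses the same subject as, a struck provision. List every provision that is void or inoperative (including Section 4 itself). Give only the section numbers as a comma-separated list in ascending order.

1, 2, 3, 4, 5, 6, 7, 8, 9

Section 4 is struck. Section 6 operates only by reference to Section 4, so it falls with Section 4. Section 9 has no operative effect of its own apart from Section 6 and is therefore inoperative. Section 8 makes Section 4 an essential term, and Section 4 is the provision held invalid; under Section 8, the entire Agreement is therefore void. No provision of the Agreement survives.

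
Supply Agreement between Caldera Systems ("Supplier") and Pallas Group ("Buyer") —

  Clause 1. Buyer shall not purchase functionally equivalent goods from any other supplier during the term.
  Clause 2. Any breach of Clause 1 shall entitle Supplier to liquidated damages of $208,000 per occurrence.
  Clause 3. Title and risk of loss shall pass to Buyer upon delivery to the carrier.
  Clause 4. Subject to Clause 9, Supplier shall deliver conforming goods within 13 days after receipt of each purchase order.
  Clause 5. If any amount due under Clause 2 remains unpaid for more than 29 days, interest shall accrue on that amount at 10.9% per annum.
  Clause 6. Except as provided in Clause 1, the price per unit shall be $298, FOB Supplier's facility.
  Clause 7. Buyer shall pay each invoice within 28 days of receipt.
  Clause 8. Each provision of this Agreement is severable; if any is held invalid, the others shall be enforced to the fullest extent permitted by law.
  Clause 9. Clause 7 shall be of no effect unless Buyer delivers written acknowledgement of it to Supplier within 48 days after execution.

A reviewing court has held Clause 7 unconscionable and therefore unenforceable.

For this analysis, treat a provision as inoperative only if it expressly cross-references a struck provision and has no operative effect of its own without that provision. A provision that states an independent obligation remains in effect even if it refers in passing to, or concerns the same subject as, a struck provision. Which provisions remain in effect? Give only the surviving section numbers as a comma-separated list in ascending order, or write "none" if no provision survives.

Clause 7 is struck. Clause 9 merely fixes the acknowledgement condition for Clause 7; with Clause 7 gone it has nothing to operate on and falls away. Clause 4 mentions Clause 9 but its own obligation stands independently of Clause 9, so Clause 4 is not affected. Under the severability clause in Clause 8, the remaining provisions continue in force. That leaves Clause 1, Clause 2, Clause 3, Clause 4, Clause 5, Clause 6, and Clause 8 in effect.

1, 2, 3, 4, 5, 6, 8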